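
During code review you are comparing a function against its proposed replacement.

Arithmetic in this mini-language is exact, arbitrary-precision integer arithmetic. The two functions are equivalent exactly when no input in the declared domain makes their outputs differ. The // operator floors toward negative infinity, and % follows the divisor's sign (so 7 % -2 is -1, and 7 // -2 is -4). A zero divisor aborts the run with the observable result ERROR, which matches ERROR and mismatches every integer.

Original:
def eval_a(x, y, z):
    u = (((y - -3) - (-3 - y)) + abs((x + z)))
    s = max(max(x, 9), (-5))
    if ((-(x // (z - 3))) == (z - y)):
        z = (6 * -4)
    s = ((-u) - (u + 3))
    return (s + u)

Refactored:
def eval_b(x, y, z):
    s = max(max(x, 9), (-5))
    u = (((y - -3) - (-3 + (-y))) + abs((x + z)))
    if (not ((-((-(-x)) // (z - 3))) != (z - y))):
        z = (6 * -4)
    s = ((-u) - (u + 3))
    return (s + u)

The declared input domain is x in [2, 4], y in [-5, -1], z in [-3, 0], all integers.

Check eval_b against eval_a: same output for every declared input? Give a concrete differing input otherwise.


Comparing the listings, the differences include: arithmetic usage differs; also boolean connective usage differs; also comparison usage differs.
Tracing x=4, y=-4, z=-1: eval_a: u=1, then s=9, then ((-(x // (z - 3))) == (z - y)) is false, then s=-5, then returns -4 | eval_b: s=9, then u=1, then (not ((-((-(-x)) // (z - 3))) != (z - y))) is false, then s=-5, then returns -4 — matching result -4.
An exhaustive pass over the 60 declared inputs shows identical outputs.
verdict: equivalent


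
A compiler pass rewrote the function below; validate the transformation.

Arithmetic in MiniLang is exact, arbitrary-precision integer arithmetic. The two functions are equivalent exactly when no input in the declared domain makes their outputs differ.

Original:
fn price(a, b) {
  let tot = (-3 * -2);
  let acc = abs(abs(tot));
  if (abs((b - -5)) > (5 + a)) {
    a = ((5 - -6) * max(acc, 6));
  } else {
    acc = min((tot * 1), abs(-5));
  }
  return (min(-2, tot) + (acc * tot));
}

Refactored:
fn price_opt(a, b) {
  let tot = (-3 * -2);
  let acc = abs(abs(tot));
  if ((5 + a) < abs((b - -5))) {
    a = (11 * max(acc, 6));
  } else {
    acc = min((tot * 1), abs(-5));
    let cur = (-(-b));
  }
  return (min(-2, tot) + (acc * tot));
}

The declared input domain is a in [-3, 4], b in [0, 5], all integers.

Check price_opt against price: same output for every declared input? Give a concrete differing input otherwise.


The two are interchangeable: statement counts differ; also comparison usage differs; also constant usage differs; also local variable names differ; also arithmetic usage differs, and every declared input agrees.
Spot check at a=-1, b=3 — price: tot becomes 6; next acc becomes 6; next (abs((b - -5)) > (5 + a)) evaluates to true; next a becomes 66; next final value 34. price_opt: tot becomes 6; next acc becomes 6; next ((5 + a) < abs((b - -5))) evaluates to true; next a becomes 66; next final value 34. Both give 34.
Checked all 48 inputs in the declared domain: the outputs agree on every one.
verdict: equivalent


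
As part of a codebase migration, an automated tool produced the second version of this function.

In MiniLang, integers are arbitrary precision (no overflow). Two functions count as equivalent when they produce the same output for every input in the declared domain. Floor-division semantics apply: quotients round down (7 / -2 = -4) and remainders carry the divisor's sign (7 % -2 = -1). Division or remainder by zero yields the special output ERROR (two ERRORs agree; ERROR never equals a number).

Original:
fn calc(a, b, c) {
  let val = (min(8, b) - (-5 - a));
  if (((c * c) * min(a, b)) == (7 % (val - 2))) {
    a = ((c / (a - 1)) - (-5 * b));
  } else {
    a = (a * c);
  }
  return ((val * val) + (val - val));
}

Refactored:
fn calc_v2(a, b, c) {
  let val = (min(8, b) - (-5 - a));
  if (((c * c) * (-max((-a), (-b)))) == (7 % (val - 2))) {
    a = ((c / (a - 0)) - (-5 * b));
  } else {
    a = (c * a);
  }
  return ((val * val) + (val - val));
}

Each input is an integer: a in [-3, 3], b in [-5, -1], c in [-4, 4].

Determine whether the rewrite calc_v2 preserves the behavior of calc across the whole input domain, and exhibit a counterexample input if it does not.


There is a counterexample at a=0, b=-4, c=0: 1 on one side, ERROR on the other.
calc: val := 1 | (((c * c) * min(a, b)) == (7 % (val - 2))): true | a := -20 | result 1
calc_v2: val := 1 | (((c * c) * (-max((-a), (-b)))) == (7 % (val - 2))): true | divide-by-zero, output ERROR
verdict: not equivalent; witness: a=0, b=-4, c=0


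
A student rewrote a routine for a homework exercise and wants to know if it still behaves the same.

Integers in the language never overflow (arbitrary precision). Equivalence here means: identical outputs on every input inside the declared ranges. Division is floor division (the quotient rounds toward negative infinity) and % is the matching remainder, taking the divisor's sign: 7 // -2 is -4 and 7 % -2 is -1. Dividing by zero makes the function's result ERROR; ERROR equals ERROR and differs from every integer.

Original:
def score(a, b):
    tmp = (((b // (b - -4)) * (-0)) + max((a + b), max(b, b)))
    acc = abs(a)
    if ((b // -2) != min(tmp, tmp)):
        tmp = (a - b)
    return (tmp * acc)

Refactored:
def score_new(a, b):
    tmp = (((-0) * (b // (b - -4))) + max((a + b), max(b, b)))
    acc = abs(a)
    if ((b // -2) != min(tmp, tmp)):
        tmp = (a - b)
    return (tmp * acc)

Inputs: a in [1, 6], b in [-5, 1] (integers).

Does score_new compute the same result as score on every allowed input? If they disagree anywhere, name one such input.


The two are interchangeable: same computation, different form, and every declared input agrees.
Tracing a=5, b=1: score: tmp=6, then acc=5, then ((b // -2) != min(tmp, tmp)) is true, then tmp=4, then returns 20 | score_new: tmp=6, then acc=5, then ((b // -2) != min(tmp, tmp)) is true, then tmp=4, then returns 20 — matching result 20.
Every one of the 42 inputs gives matching results.
verdict: equivalent


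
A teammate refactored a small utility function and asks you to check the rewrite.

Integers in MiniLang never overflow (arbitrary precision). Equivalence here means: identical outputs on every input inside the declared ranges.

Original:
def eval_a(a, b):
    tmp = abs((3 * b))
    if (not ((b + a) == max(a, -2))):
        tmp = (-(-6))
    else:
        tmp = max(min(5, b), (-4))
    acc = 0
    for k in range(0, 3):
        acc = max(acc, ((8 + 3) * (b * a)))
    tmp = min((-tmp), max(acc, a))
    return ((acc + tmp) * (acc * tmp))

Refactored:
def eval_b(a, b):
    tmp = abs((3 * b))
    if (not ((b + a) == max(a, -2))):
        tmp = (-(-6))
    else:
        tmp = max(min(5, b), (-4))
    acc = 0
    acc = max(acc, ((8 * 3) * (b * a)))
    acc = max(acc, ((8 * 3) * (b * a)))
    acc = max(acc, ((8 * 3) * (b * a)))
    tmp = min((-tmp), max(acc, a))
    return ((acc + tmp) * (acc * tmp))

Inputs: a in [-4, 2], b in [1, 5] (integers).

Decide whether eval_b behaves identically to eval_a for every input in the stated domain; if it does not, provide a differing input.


Not equivalent: a=1, b=1 separates them (-330 vs -2592).
eval_a: tmp = 3; (not ((b + a) == max(a, -2))) -> true; tmp = 6; acc = 0; [k=0]; acc = 11; [k=1]; acc = 11; [k=2]; acc = 11; tmp = -6; return -330
eval_b: tmp = 3; (not ((b + a) == max(a, -2))) -> true; tmp = 6; acc = 0; acc = 24; acc = 24; acc = 24; tmp = -6; return -2592
verdict: not equivalent; witness: a=1, b=1


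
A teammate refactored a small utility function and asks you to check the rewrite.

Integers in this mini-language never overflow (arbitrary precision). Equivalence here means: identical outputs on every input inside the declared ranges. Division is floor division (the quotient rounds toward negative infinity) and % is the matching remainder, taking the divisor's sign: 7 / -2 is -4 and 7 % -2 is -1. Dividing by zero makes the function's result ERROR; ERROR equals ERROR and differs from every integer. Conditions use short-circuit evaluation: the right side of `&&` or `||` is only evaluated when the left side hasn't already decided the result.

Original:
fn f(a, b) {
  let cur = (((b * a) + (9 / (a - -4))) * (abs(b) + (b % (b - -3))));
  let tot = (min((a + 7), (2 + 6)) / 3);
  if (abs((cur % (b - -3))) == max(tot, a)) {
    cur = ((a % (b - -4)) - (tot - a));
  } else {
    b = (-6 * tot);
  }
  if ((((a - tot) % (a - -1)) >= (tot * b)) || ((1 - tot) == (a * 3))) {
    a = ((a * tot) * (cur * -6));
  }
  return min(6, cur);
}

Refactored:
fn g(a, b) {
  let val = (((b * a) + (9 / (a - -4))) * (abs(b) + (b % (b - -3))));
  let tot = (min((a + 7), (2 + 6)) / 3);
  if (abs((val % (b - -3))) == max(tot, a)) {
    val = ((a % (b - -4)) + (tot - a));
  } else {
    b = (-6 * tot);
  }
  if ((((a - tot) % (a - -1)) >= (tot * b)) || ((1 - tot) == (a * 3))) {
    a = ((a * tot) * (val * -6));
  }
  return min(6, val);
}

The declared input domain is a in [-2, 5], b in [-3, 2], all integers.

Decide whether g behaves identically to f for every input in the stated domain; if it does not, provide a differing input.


Try a=1, b=2.
f: cur = 12; tot = 2; (abs((cur % (b - -3))) == max(tot, a)) -> true; cur = 0; ((((a - tot) % (a - -1)) >= (tot * b)) || ((1 - tot) == (a * 3))) -> false; return 0
g: val = 12; tot = 2; (abs((val % (b - -3))) == max(tot, a)) -> true; val = 2; ((((a - tot) % (a - -1)) >= (tot * b)) || ((1 - tot) == (a * 3))) -> false; return 2
0 against 2: the behavior changed.
verdict: not equivalent; witness: a=1, b=2


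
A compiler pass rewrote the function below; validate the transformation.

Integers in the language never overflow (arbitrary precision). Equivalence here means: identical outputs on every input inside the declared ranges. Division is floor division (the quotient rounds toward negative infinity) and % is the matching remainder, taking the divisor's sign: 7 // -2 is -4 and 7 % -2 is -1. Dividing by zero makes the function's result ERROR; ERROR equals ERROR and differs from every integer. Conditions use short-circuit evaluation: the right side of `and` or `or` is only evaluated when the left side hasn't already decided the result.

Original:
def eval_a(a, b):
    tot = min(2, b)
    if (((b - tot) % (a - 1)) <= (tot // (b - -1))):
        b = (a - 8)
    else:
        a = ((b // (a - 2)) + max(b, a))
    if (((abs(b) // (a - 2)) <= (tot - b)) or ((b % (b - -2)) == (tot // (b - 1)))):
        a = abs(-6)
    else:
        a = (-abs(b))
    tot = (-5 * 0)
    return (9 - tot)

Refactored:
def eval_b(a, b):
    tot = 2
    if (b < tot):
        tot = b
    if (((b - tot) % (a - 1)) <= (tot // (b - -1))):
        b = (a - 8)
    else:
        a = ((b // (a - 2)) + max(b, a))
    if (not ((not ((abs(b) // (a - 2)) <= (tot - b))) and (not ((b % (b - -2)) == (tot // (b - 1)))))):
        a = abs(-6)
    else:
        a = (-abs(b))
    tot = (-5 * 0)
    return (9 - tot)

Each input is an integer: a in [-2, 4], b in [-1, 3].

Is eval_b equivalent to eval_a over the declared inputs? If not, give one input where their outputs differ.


This is a faithful refactor — branching structure differs, plus min/max/abs usage differs, plus boolean connective usage differs, plus comparison usage differs, plus statement counts differ, but the computed results match everywhere.
As a probe, take a=-2, b=0: eval_a runs tot=0, then (((b - tot) % (a - 1)) <= (tot // (b - -1))) is true, then b=-10, then (((abs(b) // (a - 2)) <= (tot - b)) or ((b % (b - -2)) == (tot // (b - 1)))) is true, then a=6, then tot=0, then returns 9; eval_b runs tot=2, then (b < tot) is true, then tot=0, then (((b - tot) % (a - 1)) <= (tot // (b - -1))) is true, then b=-10, then (not ((not ((abs(b) // (a - 2)) <= (tot - b))) and (not ((b % (b - -2)) == (tot // (b - 1)))))) is true, then a=6, then tot=0, then returns 9; both end at 9.
Sweeping the whole domain (35 inputs) finds no disagreement.
verdict: equivalent


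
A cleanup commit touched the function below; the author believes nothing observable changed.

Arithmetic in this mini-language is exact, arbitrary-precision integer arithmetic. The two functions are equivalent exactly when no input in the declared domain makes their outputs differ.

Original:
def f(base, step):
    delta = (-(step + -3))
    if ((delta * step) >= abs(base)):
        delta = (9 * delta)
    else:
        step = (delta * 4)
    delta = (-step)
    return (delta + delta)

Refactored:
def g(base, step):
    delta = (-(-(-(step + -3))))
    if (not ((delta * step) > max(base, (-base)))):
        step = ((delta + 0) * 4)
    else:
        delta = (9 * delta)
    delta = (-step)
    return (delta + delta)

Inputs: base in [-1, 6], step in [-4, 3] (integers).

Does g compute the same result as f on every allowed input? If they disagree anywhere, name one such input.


Consider the input base=0, step=0.
f: delta = 3; ((delta * step) >= abs(base)) -> true; delta = 27; delta = 0; return 0
g: delta = 3; (not ((delta * step) > max(base, (-base)))) -> true; step = 12; delta = -12; return -24
0 vs -24 — the two versions disagree here.
verdict: not equivalent; witness: base=0, step=0


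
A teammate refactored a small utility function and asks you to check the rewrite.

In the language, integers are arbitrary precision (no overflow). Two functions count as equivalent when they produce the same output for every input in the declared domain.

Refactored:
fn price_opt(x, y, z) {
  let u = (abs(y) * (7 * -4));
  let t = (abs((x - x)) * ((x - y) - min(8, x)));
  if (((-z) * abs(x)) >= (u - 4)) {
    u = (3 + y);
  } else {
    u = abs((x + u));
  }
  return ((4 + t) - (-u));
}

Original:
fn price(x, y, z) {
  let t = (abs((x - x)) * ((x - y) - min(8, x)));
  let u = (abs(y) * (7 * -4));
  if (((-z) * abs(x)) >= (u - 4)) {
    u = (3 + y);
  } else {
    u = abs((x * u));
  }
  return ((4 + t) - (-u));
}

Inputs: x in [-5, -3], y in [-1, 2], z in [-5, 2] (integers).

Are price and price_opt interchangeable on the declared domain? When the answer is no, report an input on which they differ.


These are not equivalent — on x=-5, y=0, z=1 the outputs split (4 vs 9).
price: t becomes 0; next u becomes 0; next (((-z) * abs(x)) >= (u - 4)) evaluates to false; next u becomes 0; next final value 4
price_opt: u becomes 0; next t becomes 0; next (((-z) * abs(x)) >= (u - 4)) evaluates to false; next u becomes 5; next final value 9
verdict: not equivalent; witness: x=-5, y=0, z=1


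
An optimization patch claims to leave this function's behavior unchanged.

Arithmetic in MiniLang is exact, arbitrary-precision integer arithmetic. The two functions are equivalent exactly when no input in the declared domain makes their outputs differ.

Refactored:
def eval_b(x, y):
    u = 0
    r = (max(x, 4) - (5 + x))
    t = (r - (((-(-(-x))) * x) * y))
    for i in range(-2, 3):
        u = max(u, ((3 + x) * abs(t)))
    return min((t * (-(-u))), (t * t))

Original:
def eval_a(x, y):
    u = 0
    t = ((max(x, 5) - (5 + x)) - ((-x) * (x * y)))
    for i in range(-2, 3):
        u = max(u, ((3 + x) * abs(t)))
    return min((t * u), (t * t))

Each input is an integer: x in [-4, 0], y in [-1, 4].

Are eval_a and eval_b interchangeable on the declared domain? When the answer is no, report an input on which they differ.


Evaluate both at x=-2, y=-1.
eval_a: u := 0 | t := -2 | iter i=-2: | u := 2 | iter i=-1: | u := 2 | iter i=0: | u := 2 | iter i=1: | u := 2 | iter i=2: | u := 2 | result -4
eval_b: u := 0 | r := 1 | t := -3 | iter i=-2: | u := 3 | iter i=-1: | u := 3 | iter i=0: | u := 3 | iter i=1: | u := 3 | iter i=2: | u := 3 | result -9
-4 vs -9 — the two versions disagree here.
verdict: not equivalent; witness: x=-2, y=-1


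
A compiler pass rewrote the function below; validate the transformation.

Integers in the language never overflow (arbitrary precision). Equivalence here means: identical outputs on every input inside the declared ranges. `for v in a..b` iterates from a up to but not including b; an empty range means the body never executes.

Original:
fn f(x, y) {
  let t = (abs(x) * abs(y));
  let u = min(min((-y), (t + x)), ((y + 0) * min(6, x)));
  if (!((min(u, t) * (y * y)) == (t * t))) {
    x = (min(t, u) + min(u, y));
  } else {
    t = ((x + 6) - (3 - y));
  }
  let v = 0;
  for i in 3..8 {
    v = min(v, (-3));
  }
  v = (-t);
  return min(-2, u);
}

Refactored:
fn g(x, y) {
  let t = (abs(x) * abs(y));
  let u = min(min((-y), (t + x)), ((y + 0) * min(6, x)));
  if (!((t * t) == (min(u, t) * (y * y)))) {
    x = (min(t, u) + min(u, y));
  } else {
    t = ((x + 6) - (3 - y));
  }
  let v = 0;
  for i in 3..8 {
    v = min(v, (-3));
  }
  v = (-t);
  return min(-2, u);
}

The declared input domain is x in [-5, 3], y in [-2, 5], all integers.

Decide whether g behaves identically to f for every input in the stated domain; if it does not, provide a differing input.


The two are interchangeable: same computation, different form, and every declared input agrees.
Spot check at x=0, y=0 — f: t becomes 0; next u becomes 0; next (!((min(u, t) * (y * y)) == (t * t))) evaluates to false; next t becomes 3; next v becomes 0; next at i=3:; next v becomes -3; next at i=4:; next v becomes -3; next at i=5:; next v becomes -3; next at i=6:; next v becomes -3; next at i=7:; next v becomes -3; next v becomes -3; next final value -2. g: t becomes 0; next u becomes 0; next (!((t * t) == (min(u, t) * (y * y)))) evaluates to false; next t becomes 3; next v becomes 0; next at i=3:; next v becomes -3; next at i=4:; next v becomes -3; next at i=5:; next v becomes -3; next at i=6:; next v becomes -3; next at i=7:; next v becomes -3; next v becomes -3; next final value -2. Both give -2.
Across all 72 domain points the two functions coincide.
verdict: equivalent


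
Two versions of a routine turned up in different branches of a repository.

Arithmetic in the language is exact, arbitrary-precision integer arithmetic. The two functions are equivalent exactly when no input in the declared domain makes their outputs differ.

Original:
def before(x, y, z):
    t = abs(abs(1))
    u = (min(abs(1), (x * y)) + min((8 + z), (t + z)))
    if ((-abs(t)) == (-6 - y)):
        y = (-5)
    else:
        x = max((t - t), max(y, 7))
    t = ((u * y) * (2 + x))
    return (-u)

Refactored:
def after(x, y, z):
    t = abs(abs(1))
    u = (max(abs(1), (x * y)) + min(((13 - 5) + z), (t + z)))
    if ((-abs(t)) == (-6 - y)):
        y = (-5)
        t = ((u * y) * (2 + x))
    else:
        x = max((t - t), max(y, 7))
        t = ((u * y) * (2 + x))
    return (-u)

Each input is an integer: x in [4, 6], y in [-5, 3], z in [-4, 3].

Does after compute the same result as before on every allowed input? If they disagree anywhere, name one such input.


At x=4, y=-5, z=-4: before gives 23, after gives 2.
verdict: not equivalent; witness: x=4, y=-5, z=-4


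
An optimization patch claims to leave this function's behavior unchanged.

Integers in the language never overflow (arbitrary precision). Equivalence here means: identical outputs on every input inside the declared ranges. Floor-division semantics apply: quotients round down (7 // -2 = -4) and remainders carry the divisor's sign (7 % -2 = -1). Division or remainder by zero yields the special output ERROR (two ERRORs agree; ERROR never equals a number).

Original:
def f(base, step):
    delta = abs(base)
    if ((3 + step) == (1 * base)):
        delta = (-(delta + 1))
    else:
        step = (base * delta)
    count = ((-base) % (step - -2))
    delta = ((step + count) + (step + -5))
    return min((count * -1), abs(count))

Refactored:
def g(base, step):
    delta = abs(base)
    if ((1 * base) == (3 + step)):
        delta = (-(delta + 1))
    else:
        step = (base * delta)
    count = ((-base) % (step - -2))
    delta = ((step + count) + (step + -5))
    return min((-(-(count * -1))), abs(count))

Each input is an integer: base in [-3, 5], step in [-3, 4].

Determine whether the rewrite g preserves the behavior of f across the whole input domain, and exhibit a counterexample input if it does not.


The two versions differ — the changes include same computation, different form.
Spot check at base=3, step=-2 — f: delta=3, then ((3 + step) == (1 * base)) is false, then step=9, then count=8, then delta=21, then returns -8. g: delta=3, then ((1 * base) == (3 + step)) is false, then step=9, then count=8, then delta=21, then returns -8. Both give -8.
Across all 72 domain points the two functions coincide.
verdict: equivalent


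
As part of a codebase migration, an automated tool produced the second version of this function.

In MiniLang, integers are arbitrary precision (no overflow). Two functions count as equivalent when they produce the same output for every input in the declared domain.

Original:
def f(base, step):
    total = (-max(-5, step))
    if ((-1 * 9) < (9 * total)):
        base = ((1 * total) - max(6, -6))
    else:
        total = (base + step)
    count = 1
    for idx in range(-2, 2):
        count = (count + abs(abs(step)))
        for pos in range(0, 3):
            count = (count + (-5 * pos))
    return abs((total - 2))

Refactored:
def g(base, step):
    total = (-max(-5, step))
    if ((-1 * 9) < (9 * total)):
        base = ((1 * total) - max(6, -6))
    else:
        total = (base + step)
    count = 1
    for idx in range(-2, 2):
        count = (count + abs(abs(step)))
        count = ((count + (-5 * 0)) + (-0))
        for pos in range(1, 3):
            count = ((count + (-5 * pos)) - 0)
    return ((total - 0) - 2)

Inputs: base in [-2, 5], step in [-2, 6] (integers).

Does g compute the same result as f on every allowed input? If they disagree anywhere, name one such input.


The rewrite breaks on base=-2, step=-1, where the results are 1 and -1.
f: total = 1; ((-1 * 9) < (9 * total)) -> true; base = -5; count = 1; [idx=-2]; count = 2; [pos=0]; count = 2; [pos=1]; count = -3; [pos=2]; count = -13; [idx=-1]; count = -12; [pos=0]; count = -12; [pos=1]; count = -17; [pos=2]; count = -27; [idx=0]; count = -26; [pos=0]; count = -26; [pos=1]; count = -31; [pos=2]; count = -41; [idx=1]; count = -40; [pos=0]; count = -40; [pos=1]; count = -45; [pos=2]; count = -55; return 1
g: total = 1; ((-1 * 9) < (9 * total)) -> true; base = -5; count = 1; [idx=-2]; count = 2; count = 2; [pos=1]; count = -3; [pos=2]; count = -13; [idx=-1]; count = -12; count = -12; [pos=1]; count = -17; [pos=2]; count = -27; [idx=0]; count = -26; count = -26; [pos=1]; count = -31; [pos=2]; count = -41; [idx=1]; count = -40; count = -40; [pos=1]; count = -45; [pos=2]; count = -55; return -1
verdict: not equivalent; witness: base=-2, step=-1


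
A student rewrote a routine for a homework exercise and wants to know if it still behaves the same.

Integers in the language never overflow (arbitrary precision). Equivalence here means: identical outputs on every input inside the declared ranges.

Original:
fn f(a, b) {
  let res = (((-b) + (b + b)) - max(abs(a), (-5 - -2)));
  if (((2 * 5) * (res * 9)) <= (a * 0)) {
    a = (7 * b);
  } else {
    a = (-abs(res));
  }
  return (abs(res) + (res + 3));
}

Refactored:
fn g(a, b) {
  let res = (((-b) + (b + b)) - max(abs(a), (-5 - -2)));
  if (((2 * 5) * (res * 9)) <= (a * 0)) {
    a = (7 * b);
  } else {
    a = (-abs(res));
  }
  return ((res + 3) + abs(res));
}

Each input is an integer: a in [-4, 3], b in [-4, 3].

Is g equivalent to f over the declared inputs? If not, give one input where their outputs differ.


The two are interchangeable: same computation, different form, and every declared input agrees.
Tracing a=-4, b=-1: f: res=-5, then (((2 * 5) * (res * 9)) <= (a * 0)) is true, then a=-7, then returns 3 | g: res=-5, then (((2 * 5) * (res * 9)) <= (a * 0)) is true, then a=-7, then returns 3 — matching result 3.
Sweeping the whole domain (64 inputs) finds no disagreement.
verdict: equivalent


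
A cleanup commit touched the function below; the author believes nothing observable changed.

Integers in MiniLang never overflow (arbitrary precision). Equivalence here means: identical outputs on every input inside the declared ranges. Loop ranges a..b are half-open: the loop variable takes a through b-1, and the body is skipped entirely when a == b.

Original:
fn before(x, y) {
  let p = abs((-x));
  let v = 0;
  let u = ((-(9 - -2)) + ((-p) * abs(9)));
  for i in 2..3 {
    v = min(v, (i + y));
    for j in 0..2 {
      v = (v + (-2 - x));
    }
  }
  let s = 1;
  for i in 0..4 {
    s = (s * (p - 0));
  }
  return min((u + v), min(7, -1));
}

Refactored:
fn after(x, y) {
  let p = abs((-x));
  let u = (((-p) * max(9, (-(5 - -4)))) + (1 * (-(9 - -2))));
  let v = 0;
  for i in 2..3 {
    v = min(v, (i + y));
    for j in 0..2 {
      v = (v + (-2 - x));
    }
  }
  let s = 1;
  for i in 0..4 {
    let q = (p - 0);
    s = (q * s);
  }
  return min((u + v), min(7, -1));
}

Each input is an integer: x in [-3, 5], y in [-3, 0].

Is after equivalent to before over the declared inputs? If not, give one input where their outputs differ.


Side by side, the visible changes include: statement counts differ; also arithmetic usage differs; also min/max/abs usage differs; also constant usage differs; also local variable names differ.
Spot check at x=5, y=-1 — before: p := 5 | v := 0 | u := -56 | iter i=2: | v := 0 | iter j=0: | v := -7 | iter j=1: | v := -14 | s := 1 | iter i=0: | s := 5 | iter i=1: | s := 25 | iter i=2: | s := 125 | iter i=3: | s := 625 | result -70. after: p := 5 | u := -56 | v := 0 | iter i=2: | v := 0 | iter j=0: | v := -7 | iter j=1: | v := -14 | s := 1 | iter i=0: | q := 5 | s := 5 | iter i=1: | q := 5 | s := 25 | iter i=2: | q := 5 | s := 125 | iter i=3: | q := 5 | s := 625 | result -70. Both give -70.
Every one of the 36 inputs gives matching results.
verdict: equivalent


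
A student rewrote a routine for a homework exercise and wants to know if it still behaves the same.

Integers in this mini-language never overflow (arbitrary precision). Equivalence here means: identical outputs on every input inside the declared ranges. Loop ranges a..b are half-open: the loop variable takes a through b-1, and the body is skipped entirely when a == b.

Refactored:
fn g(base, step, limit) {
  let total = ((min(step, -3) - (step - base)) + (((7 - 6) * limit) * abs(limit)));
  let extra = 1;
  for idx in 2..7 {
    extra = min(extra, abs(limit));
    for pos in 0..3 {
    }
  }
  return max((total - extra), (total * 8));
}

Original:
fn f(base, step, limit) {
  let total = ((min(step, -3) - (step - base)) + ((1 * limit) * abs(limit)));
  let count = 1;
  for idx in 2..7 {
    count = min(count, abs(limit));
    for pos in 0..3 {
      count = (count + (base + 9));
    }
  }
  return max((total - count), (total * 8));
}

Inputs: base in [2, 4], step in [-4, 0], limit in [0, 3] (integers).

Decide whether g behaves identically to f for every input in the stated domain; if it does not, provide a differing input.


Not equivalent: base=2, step=0, limit=0 separates them (-8 vs -1).
f: total := -1 | count := 1 | iter idx=2: | count := 0 | iter pos=0: | count := 11 | iter pos=1: | count := 22 | iter pos=2: | count := 33 | iter idx=3: | count := 0 | iter pos=0: | count := 11 | iter pos=1: | count := 22 | iter pos=2: | count := 33 | iter idx=4: | count := 0 | iter pos=0: | count := 11 | iter pos=1: | count := 22 | iter pos=2: | count := 33 | iter idx=5: | count := 0 | iter pos=0: | count := 11 | iter pos=1: | count := 22 | iter pos=2: | count := 33 | iter idx=6: | count := 0 | iter pos=0: | count := 11 | iter pos=1: | count := 22 | iter pos=2: | count := 33 | result -8
g: total := -1 | extra := 1 | iter idx=2: | extra := 0 | iter pos=0: | iter pos=1: | iter pos=2: | iter idx=3: | extra := 0 | iter pos=0: | iter pos=1: | iter pos=2: | iter idx=4: | extra := 0 | iter pos=0: | iter pos=1: | iter pos=2: | iter idx=5: | extra := 0 | iter pos=0: | iter pos=1: | iter pos=2: | iter idx=6: | extra := 0 | iter pos=0: | iter pos=1: | iter pos=2: | result -1
verdict: not equivalent; witness: base=2, step=0, limit=0


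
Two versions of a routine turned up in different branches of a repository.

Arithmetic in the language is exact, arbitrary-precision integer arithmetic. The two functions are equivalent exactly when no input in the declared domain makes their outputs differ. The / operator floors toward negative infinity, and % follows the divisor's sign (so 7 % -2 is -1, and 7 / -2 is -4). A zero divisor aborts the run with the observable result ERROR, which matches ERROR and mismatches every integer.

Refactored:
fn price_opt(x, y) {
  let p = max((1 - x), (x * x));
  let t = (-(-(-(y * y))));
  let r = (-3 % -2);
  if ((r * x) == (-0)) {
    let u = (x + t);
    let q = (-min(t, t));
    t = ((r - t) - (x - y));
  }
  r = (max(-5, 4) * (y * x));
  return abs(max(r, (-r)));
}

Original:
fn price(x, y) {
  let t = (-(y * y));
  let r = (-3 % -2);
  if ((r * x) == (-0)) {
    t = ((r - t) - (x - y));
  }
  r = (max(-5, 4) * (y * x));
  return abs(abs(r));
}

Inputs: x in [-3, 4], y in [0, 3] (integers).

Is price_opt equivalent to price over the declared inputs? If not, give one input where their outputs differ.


The two are interchangeable: constant usage differs, local variable names differ, arithmetic usage differs, statement counts differ, min/max/abs usage differs, and every declared input agrees.
Spot check at x=-2, y=0 — price: t becomes 0; next r becomes -1; next ((r * x) == (-0)) evaluates to false; next r becomes 0; next final value 0. price_opt: p becomes 4; next t becomes 0; next r becomes -1; next ((r * x) == (-0)) evaluates to false; next r becomes 0; next final value 0. Both give 0.
Checked all 32 inputs in the declared domain: the outputs agree on every one.
verdict: equivalent


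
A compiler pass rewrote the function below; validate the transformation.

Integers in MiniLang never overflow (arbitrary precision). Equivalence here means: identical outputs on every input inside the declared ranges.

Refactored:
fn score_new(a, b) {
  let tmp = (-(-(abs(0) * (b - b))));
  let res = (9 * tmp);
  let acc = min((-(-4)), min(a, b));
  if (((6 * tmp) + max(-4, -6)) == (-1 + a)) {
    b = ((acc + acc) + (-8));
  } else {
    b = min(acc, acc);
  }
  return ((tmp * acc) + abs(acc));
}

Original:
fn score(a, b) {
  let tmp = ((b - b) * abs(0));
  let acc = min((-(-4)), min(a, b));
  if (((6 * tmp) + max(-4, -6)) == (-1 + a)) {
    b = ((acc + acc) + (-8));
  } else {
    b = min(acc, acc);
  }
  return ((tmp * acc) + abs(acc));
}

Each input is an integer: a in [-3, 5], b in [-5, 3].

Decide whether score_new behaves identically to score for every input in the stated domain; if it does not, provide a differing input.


This is a faithful refactor — local variable names differ; and constant usage differs; and arithmetic usage differs; and statement counts differ, but the computed results match everywhere.
As a probe, take a=5, b=-3: score runs tmp = 0; acc = -3; (((6 * tmp) + max(-4, -6)) == (-1 + a)) -> false; b = -3; return 3; score_new runs tmp = 0; res = 0; acc = -3; (((6 * tmp) + max(-4, -6)) == (-1 + a)) -> false; b = -3; return 3; both end at 3.
Checked all 81 inputs in the declared domain: the outputs agree on every one.
verdict: equivalent


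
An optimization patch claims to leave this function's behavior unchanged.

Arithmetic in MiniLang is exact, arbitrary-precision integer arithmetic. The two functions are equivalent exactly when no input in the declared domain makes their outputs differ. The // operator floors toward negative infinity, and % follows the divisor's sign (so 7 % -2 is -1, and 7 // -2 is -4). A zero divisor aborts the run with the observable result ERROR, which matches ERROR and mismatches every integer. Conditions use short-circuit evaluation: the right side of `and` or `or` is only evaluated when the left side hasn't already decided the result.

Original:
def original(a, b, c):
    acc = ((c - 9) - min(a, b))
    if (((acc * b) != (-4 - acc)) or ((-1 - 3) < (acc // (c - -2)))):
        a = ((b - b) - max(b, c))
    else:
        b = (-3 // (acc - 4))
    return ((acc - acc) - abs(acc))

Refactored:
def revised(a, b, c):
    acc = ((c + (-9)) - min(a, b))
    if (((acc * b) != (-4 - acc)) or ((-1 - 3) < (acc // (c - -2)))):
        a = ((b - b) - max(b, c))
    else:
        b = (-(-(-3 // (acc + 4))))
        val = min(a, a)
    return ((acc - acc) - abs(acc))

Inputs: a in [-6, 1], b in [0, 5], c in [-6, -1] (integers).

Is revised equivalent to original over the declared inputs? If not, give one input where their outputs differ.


Input a=-6, b=0, c=-1: -4 from original versus ERROR from revised.
verdict: not equivalent; witness: a=-6, b=0, c=-1


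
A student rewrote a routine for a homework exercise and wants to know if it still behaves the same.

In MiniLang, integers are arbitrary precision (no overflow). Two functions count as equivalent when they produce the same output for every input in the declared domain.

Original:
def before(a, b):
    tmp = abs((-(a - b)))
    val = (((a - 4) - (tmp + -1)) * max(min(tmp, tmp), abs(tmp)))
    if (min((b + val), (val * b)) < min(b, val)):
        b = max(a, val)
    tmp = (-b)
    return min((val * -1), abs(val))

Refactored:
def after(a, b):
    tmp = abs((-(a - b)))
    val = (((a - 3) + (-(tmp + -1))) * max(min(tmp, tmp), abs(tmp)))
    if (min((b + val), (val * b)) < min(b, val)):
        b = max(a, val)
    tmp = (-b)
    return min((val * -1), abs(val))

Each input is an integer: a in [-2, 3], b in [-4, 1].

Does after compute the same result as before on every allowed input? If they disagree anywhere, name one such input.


Try a=-2, b=-4.
before: tmp = 2; val = -14; (min((b + val), (val * b)) < min(b, val)) -> true; b = -2; tmp = 2; return 14
after: tmp = 2; val = -12; (min((b + val), (val * b)) < min(b, val)) -> true; b = -2; tmp = 2; return 12
14 != 12, so the rewrite changes behavior.
verdict: not equivalent; witness: a=-2, b=-4


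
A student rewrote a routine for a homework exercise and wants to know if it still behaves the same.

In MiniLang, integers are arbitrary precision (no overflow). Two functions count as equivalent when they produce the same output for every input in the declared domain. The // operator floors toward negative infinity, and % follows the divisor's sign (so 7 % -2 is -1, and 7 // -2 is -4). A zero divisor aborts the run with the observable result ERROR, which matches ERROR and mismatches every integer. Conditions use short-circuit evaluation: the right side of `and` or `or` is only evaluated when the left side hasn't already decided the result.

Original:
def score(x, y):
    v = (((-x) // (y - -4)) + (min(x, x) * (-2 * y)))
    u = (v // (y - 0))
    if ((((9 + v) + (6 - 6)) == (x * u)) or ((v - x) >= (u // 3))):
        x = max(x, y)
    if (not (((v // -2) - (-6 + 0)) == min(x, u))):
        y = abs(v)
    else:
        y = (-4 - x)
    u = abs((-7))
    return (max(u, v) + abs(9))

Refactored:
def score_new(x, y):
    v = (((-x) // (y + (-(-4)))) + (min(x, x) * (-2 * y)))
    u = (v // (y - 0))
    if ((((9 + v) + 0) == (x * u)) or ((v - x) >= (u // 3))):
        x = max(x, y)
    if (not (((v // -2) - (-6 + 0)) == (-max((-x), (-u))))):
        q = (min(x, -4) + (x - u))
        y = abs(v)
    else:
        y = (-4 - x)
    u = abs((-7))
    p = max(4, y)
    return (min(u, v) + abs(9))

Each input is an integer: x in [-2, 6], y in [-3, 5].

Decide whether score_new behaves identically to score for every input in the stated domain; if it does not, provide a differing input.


Try x=-2, y=-3.
score: v = -10; u = 3; ((((9 + v) + (6 - 6)) == (x * u)) or ((v - x) >= (u // 3))) -> false; (not (((v // -2) - (-6 + 0)) == min(x, u))) -> true; y = 10; u = 7; return 16
score_new: v = -10; u = 3; ((((9 + v) + 0) == (x * u)) or ((v - x) >= (u // 3))) -> false; (not (((v // -2) - (-6 + 0)) == (-max((-x), (-u))))) -> true; q = -9; y = 10; u = 7; p = 10; return -1
16 and -1 differ, so these are not the same function on this domain.
verdict: not equivalent; witness: x=-2, y=-3


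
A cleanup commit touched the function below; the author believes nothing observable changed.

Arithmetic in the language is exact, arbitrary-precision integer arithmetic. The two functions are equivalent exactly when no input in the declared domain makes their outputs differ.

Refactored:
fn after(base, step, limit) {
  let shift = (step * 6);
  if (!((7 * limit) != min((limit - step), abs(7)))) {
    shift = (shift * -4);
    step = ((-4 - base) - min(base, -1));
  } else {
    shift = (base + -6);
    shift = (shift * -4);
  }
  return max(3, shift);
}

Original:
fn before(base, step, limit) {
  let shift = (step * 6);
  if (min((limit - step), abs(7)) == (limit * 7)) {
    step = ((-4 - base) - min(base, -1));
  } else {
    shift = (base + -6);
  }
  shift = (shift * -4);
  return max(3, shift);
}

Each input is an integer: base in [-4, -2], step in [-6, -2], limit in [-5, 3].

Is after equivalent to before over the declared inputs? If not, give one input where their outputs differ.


The two versions differ — the changes include comparison usage differs, plus boolean connective usage differs, plus statement counts differ, plus arithmetic usage differs, plus constant usage differs.
Spot check at base=-2, step=-6, limit=-3 — before: shift becomes -36; next (min((limit - step), abs(7)) == (limit * 7)) evaluates to false; next shift becomes -8; next shift becomes 32; next final value 32. after: shift becomes -36; next (!((7 * limit) != min((limit - step), abs(7)))) evaluates to false; next shift becomes -8; next shift becomes 32; next final value 32. Both give 32.
Across all 135 domain points the two functions coincide.
verdict: equivalent


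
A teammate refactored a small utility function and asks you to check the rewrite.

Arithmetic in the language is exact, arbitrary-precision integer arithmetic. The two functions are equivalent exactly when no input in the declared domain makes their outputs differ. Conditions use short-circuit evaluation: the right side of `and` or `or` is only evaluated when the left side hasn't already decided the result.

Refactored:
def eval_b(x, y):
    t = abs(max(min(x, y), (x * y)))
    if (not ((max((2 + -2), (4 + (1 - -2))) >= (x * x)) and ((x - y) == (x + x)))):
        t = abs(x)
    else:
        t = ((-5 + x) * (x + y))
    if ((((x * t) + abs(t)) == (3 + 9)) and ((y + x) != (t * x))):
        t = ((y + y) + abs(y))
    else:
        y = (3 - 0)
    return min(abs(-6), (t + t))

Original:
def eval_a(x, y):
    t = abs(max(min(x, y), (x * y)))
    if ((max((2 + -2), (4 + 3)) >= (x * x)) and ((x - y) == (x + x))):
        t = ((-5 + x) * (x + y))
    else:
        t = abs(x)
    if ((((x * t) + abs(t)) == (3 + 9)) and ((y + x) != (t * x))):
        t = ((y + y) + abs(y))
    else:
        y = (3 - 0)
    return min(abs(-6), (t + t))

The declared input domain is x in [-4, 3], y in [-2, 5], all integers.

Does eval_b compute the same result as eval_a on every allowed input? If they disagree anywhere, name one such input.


The two are interchangeable: constant usage differs; and boolean connective usage differs; and arithmetic usage differs, and every declared input agrees.
Tracing x=-2, y=3: eval_a: t=2, then ((max((2 + -2), (4 + 3)) >= (x * x)) and ((x - y) == (x + x))) is false, then t=2, then ((((x * t) + abs(t)) == (3 + 9)) and ((y + x) != (t * x))) is false, then y=3, then returns 4 | eval_b: t=2, then (not ((max((2 + -2), (4 + (1 - -2))) >= (x * x)) and ((x - y) == (x + x)))) is true, then t=2, then ((((x * t) + abs(t)) == (3 + 9)) and ((y + x) != (t * x))) is false, then y=3, then returns 4 — matching result 4.
Across all 64 domain points the two functions coincide.
verdict: equivalent


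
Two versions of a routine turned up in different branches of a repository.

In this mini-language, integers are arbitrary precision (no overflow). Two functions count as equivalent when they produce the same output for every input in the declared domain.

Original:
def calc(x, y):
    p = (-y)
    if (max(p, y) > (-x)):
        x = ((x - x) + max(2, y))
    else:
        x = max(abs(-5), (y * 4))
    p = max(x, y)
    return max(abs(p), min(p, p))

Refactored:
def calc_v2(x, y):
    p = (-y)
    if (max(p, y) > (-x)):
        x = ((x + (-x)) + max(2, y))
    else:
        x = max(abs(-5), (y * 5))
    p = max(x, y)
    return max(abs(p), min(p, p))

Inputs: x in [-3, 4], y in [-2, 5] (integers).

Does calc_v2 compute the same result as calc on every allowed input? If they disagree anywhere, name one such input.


There is a counterexample at x=-3, y=2: 8 on one side, 10 on the other.
calc: p becomes -2; next (max(p, y) > (-x)) evaluates to false; next x becomes 8; next p becomes 8; next final value 8
calc_v2: p becomes -2; next (max(p, y) > (-x)) evaluates to false; next x becomes 10; next p becomes 10; next final value 10
verdict: not equivalent; witness: x=-3, y=2
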